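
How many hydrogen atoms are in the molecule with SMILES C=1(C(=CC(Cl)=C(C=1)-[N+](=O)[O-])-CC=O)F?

Hydrogens are implicit in SMILES; fill each atom to its normal valence:
  4 × C (aromatic): no H
  2 × C (aromatic): 1 H each → 2
  2 × O: no H
  1 × C: 2 H
  1 × C: 1 H
  1 × Cl: no H
  1 × F: no H
  1 × N (charge +1): no H
  1 × O (charge -1): no H
  Total hydrogens = 5.

5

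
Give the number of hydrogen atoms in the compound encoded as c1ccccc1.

Hydrogens are implicit in SMILES; fill each atom to its normal valence:
  6 × C (aromatic): 1 H each → 6
  Total hydrogens = 6.

6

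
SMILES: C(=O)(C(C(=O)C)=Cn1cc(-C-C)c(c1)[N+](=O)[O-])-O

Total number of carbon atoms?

11

The symbol for carbon appears 11 times in the SMILES. Lowercase c denotes aromatic carbon and counts toward C.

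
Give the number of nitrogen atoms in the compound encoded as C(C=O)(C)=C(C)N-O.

1

The symbol for nitrogen appears 1 time in the SMILES.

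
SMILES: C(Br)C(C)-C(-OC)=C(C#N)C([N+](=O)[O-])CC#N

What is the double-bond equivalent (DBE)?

6

Molecular formula from the SMILES: C10H12BrN3O3.
DoU = (2C + 2 + N − H − X)/2 = (2·10 + 2 + 3 − 12 − 1)/2 = 12/2 = 6.
(Structurally: 0 ring(s) + 6 π bond(s) = 6.)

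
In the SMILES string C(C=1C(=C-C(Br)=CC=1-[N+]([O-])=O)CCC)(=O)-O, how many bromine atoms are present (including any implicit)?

The symbol for bromine appears 1 time in the SMILES.

1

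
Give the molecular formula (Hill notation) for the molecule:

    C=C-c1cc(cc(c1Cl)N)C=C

Heavy atoms from the SMILES: 10 C, 1 Cl, 1 N.
Implicit hydrogens by atom environment:
  4 × C (aromatic): no H
  2 × C: 2 H each → 4
  2 × C (aromatic): 1 H each → 2
  2 × C: 1 H each → 2
  1 × Cl: no H
  1 × N: 2 H
  Total hydrogens = 10.
Molecular formula: C10H10ClN

C10H10ClN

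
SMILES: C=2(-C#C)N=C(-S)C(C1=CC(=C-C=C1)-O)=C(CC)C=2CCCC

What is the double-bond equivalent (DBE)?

Molecular formula from the SMILES: C19H21NOS.
DoU = (2C + 2 + N − H − X)/2 = (2·19 + 2 + 1 − 21 − 0)/2 = 20/2 = 10.
(Structurally: 2 ring(s) + 8 π bond(s) = 10.)

10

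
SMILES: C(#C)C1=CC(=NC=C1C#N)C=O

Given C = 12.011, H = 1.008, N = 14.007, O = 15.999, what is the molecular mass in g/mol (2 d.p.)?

Molecular formula: C9H4N2O.
M = 9×12.011 + 4×1.008 + 2×14.007 + 1×15.999 = 156.14 g/mol.

156.14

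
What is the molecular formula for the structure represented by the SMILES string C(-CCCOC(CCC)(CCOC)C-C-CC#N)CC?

C17H33NO2

Heavy atoms from the SMILES: 17 C, 1 N, 2 O.
Implicit hydrogens by atom environment:
  12 × C: 2 H each → 24
  3 × C: 3 H each → 9
  2 × C: no H
  2 × O: no H
  1 × N: no H
  Total hydrogens = 33.
Molecular formula: C17H33NO2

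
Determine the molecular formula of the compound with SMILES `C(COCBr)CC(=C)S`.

Heavy atoms from the SMILES: 1 Br, 6 C, 1 O, 1 S.
Implicit hydrogens by atom environment:
  5 × C: 2 H each → 10
  1 × Br: no H
  1 × C: no H
  1 × O: no H
  1 × S: 1 H
  Total hydrogens = 11.
Molecular formula: C6H11BrOS

C6H11BrOS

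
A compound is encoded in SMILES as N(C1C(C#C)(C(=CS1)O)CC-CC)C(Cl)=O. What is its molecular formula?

Heavy atoms from the SMILES: 11 C, 1 Cl, 1 N, 2 O, 1 S.
Implicit hydrogens by atom environment:
  4 × C: no H
  3 × C: 2 H each → 6
  3 × C: 1 H each → 3
  1 × C: 3 H
  1 × Cl: no H
  1 × N: 1 H
  1 × O: 1 H
  1 × O: no H
  1 × S: no H
  Total hydrogens = 14.
Molecular formula: C11H14ClNO2S

C11H14ClNO2S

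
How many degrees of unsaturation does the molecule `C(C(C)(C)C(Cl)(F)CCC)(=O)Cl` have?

Molecular formula from the SMILES: C8H13Cl2FO.
DoU = (2C + 2 + N − H − X)/2 = (2·8 + 2 + 0 − 13 − 3)/2 = 2/2 = 1.
(Structurally: 0 ring(s) + 1 π bond(s) = 1.)

1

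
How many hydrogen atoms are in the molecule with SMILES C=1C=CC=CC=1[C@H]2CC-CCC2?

Hydrogens are implicit in SMILES; fill each atom to its normal valence:
  5 × C: 2 H each → 10
  5 × C (aromatic): 1 H each → 5
  1 × C: 1 H
  1 × C (aromatic): no H
  Total hydrogens = 16.

16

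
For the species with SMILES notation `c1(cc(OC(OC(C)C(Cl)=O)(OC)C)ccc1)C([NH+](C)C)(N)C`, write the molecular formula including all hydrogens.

Heavy atoms from the SMILES: 16 C, 1 Cl, 2 N, 4 O.
Implicit hydrogens by atom environment:
  6 × C: 3 H each → 18
  4 × C (aromatic): 1 H each → 4
  4 × O: no H
  3 × C: no H
  2 × C (aromatic): no H
  1 × C: 1 H
  1 × Cl: no H
  1 × N: 2 H
  1 × N (charge +1): 1 H
  Total hydrogens = 26.
Net charge +1.
Molecular formula: C16H26ClN2O4+

C16H26ClN2O4+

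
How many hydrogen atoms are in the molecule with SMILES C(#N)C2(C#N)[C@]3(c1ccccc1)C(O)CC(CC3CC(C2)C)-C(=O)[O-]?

21

Hydrogens are implicit in SMILES; fill each atom to its normal valence:
  5 × C (aromatic): 1 H each → 5
  5 × C: no H
  4 × C: 2 H each → 8
  4 × C: 1 H each → 4
  2 × N: no H
  1 × C: 3 H
  1 × C (aromatic): no H
  1 × O: 1 H
  1 × O: no H
  1 × O (charge -1): no H
  Total hydrogens = 21.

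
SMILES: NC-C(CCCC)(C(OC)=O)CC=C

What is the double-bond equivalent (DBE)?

2

Molecular formula from the SMILES: C11H21NO2.
DoU = (2C + 2 + N − H − X)/2 = (2·11 + 2 + 1 − 21 − 0)/2 = 4/2 = 2.
(Structurally: 0 ring(s) + 2 π bond(s) = 2.)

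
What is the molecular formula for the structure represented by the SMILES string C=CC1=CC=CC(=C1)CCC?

C11H14

Heavy atoms from the SMILES: 11 C.
Implicit hydrogens by atom environment:
  4 × C (aromatic): 1 H each → 4
  3 × C: 2 H each → 6
  2 × C (aromatic): no H
  1 × C: 3 H
  1 × C: 1 H
  Total hydrogens = 14.
Molecular formula: C11H14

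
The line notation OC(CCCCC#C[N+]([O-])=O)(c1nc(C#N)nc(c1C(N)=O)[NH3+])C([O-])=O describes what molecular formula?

C14H14N6O6

Heavy atoms from the SMILES: 14 C, 6 N, 6 O.
Implicit hydrogens by atom environment:
  6 × C: no H
  4 × C: 2 H each → 8
  4 × C (aromatic): no H
  3 × O: no H
  2 × N (aromatic): no H
  2 × O (charge -1): no H
  1 × N (charge +1): 3 H
  1 × N: 2 H
  1 × N: no H
  1 × N (charge +1): no H
  1 × O: 1 H
  Total hydrogens = 14.
Molecular formula: C14H14N6O6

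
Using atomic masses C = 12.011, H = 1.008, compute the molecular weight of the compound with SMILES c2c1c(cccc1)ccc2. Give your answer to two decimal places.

Molecular formula: C10H8.
M = 10×12.011 + 8×1.008 = 128.17 g/mol.

128.17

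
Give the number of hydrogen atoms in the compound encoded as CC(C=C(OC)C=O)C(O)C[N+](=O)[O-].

Hydrogens are implicit in SMILES; fill each atom to its normal valence:
  4 × C: 1 H each → 4
  3 × O: no H
  2 × C: 3 H each → 6
  1 × C: 2 H
  1 × C: no H
  1 × N (charge +1): no H
  1 × O: 1 H
  1 × O (charge -1): no H
  Total hydrogens = 13.

13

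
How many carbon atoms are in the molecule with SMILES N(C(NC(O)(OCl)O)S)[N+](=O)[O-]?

2

The symbol for carbon appears 2 times in the SMILES. (Cl is a single chlorine, not C + l.)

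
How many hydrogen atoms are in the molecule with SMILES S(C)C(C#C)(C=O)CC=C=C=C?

10

Hydrogens are implicit in SMILES; fill each atom to its normal valence:
  4 × C: no H
  3 × C: 1 H each → 3
  2 × C: 2 H each → 4
  1 × C: 3 H
  1 × O: no H
  1 × S: no H
  Total hydrogens = 10.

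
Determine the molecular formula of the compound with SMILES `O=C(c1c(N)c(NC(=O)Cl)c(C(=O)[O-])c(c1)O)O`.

C9H6ClN2O6-

Heavy atoms from the SMILES: 9 C, 1 Cl, 2 N, 6 O.
Implicit hydrogens by atom environment:
  5 × C (aromatic): no H
  3 × C: no H
  3 × O: no H
  2 × O: 1 H each → 2
  1 × C (aromatic): 1 H
  1 × Cl: no H
  1 × N: 2 H
  1 × N: 1 H
  1 × O (charge -1): no H
  Total hydrogens = 6.
Net charge -1.
Molecular formula: C9H6ClN2O6-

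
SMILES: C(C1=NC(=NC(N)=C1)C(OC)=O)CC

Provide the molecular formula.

Heavy atoms from the SMILES: 9 C, 3 N, 2 O.
Implicit hydrogens by atom environment:
  3 × C (aromatic): no H
  2 × C: 3 H each → 6
  2 × C: 2 H each → 4
  2 × N (aromatic): no H
  2 × O: no H
  1 × C (aromatic): 1 H
  1 × C: no H
  1 × N: 2 H
  Total hydrogens = 13.
Molecular formula: C9H13N3O2

C9H13N3O2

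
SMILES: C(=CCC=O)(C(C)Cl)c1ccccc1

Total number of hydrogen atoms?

Hydrogens are implicit in SMILES; fill each atom to its normal valence:
  5 × C (aromatic): 1 H each → 5
  3 × C: 1 H each → 3
  1 × C: 3 H
  1 × C: 2 H
  1 × C: no H
  1 × C (aromatic): no H
  1 × Cl: no H
  1 × O: no H
  Total hydrogens = 13.

13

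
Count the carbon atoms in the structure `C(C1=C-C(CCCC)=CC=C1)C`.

12

The symbol for carbon appears 12 times in the SMILES.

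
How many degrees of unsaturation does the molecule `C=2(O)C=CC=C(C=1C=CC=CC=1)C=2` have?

8

Molecular formula from the SMILES: C12H10O.
DoU = (2C + 2 + N − H − X)/2 = (2·12 + 2 + 0 − 10 − 0)/2 = 16/2 = 8.
(Structurally: 2 ring(s) + 6 π bond(s) = 8.)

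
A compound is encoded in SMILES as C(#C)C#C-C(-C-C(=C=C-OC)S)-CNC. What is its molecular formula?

C12H15NOS

Heavy atoms from the SMILES: 12 C, 1 N, 1 O, 1 S.
Implicit hydrogens by atom environment:
  5 × C: no H
  3 × C: 1 H each → 3
  2 × C: 3 H each → 6
  2 × C: 2 H each → 4
  1 × N: 1 H
  1 × O: no H
  1 × S: 1 H
  Total hydrogens = 15.
Molecular formula: C12H15NOS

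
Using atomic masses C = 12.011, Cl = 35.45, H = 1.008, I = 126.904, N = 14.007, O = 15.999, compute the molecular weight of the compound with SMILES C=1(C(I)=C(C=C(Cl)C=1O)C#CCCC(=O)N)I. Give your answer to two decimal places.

475.45

Molecular formula: C11H8ClI2NO2.
M = 11×12.011 + 1×35.45 + 8×1.008 + 2×126.904 + 1×14.007 + 2×15.999 = 475.45 g/mol.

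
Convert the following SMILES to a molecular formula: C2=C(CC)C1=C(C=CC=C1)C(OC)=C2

Heavy atoms from the SMILES: 13 C, 1 O.
Implicit hydrogens by atom environment:
  6 × C (aromatic): 1 H each → 6
  4 × C (aromatic): no H
  2 × C: 3 H each → 6
  1 × C: 2 H
  1 × O: no H
  Total hydrogens = 14.
Molecular formula: C13H14O

C13H14O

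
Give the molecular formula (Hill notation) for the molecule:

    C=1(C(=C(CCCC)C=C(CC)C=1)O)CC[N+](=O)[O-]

Heavy atoms from the SMILES: 14 C, 1 N, 3 O.
Implicit hydrogens by atom environment:
  6 × C: 2 H each → 12
  4 × C (aromatic): no H
  2 × C: 3 H each → 6
  2 × C (aromatic): 1 H each → 2
  1 × N (charge +1): no H
  1 × O: 1 H
  1 × O: no H
  1 × O (charge -1): no H
  Total hydrogens = 21.
Molecular formula: C14H21NO3

C14H21NO3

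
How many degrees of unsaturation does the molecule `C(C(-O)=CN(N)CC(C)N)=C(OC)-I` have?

2

Molecular formula from the SMILES: C8H16IN3O2.
DoU = (2C + 2 + N − H − X)/2 = (2·8 + 2 + 3 − 16 − 1)/2 = 4/2 = 2.
(Structurally: 0 ring(s) + 2 π bond(s) = 2.)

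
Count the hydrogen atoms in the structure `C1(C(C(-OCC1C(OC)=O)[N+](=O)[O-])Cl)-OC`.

Hydrogens are implicit in SMILES; fill each atom to its normal valence:
  5 × O: no H
  4 × C: 1 H each → 4
  2 × C: 3 H each → 6
  1 × C: 2 H
  1 × C: no H
  1 × Cl: no H
  1 × N (charge +1): no H
  1 × O (charge -1): no H
  Total hydrogens = 12.

12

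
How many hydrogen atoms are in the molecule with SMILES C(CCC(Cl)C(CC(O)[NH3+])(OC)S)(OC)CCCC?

Hydrogens are implicit in SMILES; fill each atom to its normal valence:
  6 × C: 2 H each → 12
  3 × C: 3 H each → 9
  3 × C: 1 H each → 3
  2 × O: no H
  1 × C: no H
  1 × Cl: no H
  1 × N (charge +1): 3 H
  1 × O: 1 H
  1 × S: 1 H
  Total hydrogens = 29.

29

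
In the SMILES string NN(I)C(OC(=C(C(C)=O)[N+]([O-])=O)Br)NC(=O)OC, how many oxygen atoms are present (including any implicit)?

The symbol for oxygen appears 6 times in the SMILES.

6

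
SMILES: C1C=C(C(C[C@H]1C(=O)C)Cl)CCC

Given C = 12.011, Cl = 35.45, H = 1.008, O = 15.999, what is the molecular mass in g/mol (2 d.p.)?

200.71

Molecular formula: C11H17ClO.
M = 11×12.011 + 1×35.45 + 17×1.008 + 1×15.999 = 200.71 g/mol.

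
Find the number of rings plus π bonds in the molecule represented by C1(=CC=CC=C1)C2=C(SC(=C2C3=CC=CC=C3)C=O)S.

Molecular formula from the SMILES: C17H12OS2.
DoU = (2C + 2 + N − H − X)/2 = (2·17 + 2 + 0 − 12 − 0)/2 = 24/2 = 12.
(Structurally: 3 ring(s) + 9 π bond(s) = 12.)

12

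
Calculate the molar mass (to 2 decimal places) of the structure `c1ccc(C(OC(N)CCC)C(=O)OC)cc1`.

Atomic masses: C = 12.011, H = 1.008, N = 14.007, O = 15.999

Molecular formula: C13H19NO3.
M = 13×12.011 + 19×1.008 + 1×14.007 + 3×15.999 = 237.30 g/mol.

237.30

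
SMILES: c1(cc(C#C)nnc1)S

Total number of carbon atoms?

The symbol for carbon appears 6 times in the SMILES. Lowercase c denotes aromatic carbon and counts toward C.

6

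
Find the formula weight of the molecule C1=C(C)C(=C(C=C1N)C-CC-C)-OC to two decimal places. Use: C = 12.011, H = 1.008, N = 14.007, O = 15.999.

193.29

Molecular formula: C12H19NO.
M = 12×12.011 + 19×1.008 + 1×14.007 + 1×15.999 = 193.29 g/mol.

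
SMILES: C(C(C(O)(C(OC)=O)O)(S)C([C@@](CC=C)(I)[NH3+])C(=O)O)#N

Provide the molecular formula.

C11H16IN2O6S+

Heavy atoms from the SMILES: 11 C, 1 I, 2 N, 6 O, 1 S.
Implicit hydrogens by atom environment:
  6 × C: no H
  3 × O: 1 H each → 3
  3 × O: no H
  2 × C: 2 H each → 4
  2 × C: 1 H each → 2
  1 × C: 3 H
  1 × I: no H
  1 × N (charge +1): 3 H
  1 × N: no H
  1 × S: 1 H
  Total hydrogens = 16.
Net charge +1.
Molecular formula: C11H16IN2O6S+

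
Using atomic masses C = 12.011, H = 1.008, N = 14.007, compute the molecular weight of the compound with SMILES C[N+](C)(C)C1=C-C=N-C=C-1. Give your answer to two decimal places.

Molecular formula: C8H13N2+.
M = 8×12.011 + 13×1.008 + 2×14.007 = 137.21 g/mol.

137.21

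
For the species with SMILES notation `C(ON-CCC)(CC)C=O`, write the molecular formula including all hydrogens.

Heavy atoms from the SMILES: 7 C, 1 N, 2 O.
Implicit hydrogens by atom environment:
  3 × C: 2 H each → 6
  2 × C: 3 H each → 6
  2 × C: 1 H each → 2
  2 × O: no H
  1 × N: 1 H
  Total hydrogens = 15.
Molecular formula: C7H15NO2

C7H15NO2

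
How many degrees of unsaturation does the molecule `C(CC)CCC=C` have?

1

Molecular formula from the SMILES: C7H14.
DoU = (2C + 2 + N − H − X)/2 = (2·7 + 2 + 0 − 14 − 0)/2 = 2/2 = 1.
(Structurally: 0 ring(s) + 1 π bond(s) = 1.)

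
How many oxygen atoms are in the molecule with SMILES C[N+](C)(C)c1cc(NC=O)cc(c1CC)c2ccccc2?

1

The symbol for oxygen appears 1 time in the SMILES.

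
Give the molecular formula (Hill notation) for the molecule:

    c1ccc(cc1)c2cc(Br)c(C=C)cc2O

C14H11BrO

Heavy atoms from the SMILES: 1 Br, 14 C, 1 O.
Implicit hydrogens by atom environment:
  7 × C (aromatic): 1 H each → 7
  5 × C (aromatic): no H
  1 × Br: no H
  1 × C: 2 H
  1 × C: 1 H
  1 × O: 1 H
  Total hydrogens = 11.
Molecular formula: C14H11BrO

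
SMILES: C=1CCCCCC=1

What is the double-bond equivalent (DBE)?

2

Molecular formula from the SMILES: C7H12.
DoU = (2C + 2 + N − H − X)/2 = (2·7 + 2 + 0 − 12 − 0)/2 = 4/2 = 2.
(Structurally: 1 ring(s) + 1 π bond(s) = 2.)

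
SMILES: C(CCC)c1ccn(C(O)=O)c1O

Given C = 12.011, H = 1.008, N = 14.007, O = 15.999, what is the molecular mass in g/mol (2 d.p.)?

Molecular formula: C9H13NO3.
M = 9×12.011 + 13×1.008 + 1×14.007 + 3×15.999 = 183.21 g/mol.

183.21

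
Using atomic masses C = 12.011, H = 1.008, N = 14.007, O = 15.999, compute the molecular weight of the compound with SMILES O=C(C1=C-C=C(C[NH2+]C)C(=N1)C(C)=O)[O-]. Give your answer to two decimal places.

Molecular formula: C10H12N2O3.
M = 10×12.011 + 12×1.008 + 2×14.007 + 3×15.999 = 208.22 g/mol.

208.22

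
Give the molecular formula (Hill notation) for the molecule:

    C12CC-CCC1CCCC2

C10H18

Heavy atoms from the SMILES: 10 C.
Implicit hydrogens by atom environment:
  8 × C: 2 H each → 16
  2 × C: 1 H each → 2
  Total hydrogens = 18.
Molecular formula: C10H18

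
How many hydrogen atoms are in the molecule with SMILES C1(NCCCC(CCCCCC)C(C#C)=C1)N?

Hydrogens are implicit in SMILES; fill each atom to its normal valence:
  8 × C: 2 H each → 16
  4 × C: 1 H each → 4
  2 × C: no H
  1 × C: 3 H
  1 × N: 2 H
  1 × N: 1 H
  Total hydrogens = 26.

26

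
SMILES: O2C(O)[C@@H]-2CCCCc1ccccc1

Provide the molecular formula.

Heavy atoms from the SMILES: 12 C, 2 O.
Implicit hydrogens by atom environment:
  5 × C (aromatic): 1 H each → 5
  4 × C: 2 H each → 8
  2 × C: 1 H each → 2
  1 × C (aromatic): no H
  1 × O: 1 H
  1 × O: no H
  Total hydrogens = 16.
Molecular formula: C12H16O2

C12H16O2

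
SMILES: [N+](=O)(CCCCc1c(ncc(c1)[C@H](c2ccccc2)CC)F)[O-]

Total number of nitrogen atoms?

The symbol for nitrogen appears 2 times in the SMILES.

2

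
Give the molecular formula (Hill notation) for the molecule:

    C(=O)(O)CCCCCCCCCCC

Heavy atoms from the SMILES: 12 C, 2 O.
Implicit hydrogens by atom environment:
  10 × C: 2 H each → 20
  1 × C: 3 H
  1 × C: no H
  1 × O: 1 H
  1 × O: no H
  Total hydrogens = 24.
Molecular formula: C12H24O2

C12H24O2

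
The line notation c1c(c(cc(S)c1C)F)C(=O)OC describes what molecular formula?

C9H9FO2S

Heavy atoms from the SMILES: 9 C, 1 F, 2 O, 1 S.
Implicit hydrogens by atom environment:
  4 × C (aromatic): no H
  2 × C: 3 H each → 6
  2 × C (aromatic): 1 H each → 2
  2 × O: no H
  1 × C: no H
  1 × F: no H
  1 × S: 1 H
  Total hydrogens = 9.
Molecular formula: C9H9FO2S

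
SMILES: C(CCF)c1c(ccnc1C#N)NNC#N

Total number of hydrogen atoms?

10

Hydrogens are implicit in SMILES; fill each atom to its normal valence:
  3 × C: 2 H each → 6
  3 × C (aromatic): no H
  2 × C (aromatic): 1 H each → 2
  2 × C: no H
  2 × N: 1 H each → 2
  2 × N: no H
  1 × F: no H
  1 × N (aromatic): no H
  Total hydrogens = 10.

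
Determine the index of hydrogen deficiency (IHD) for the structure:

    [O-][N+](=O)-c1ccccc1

Molecular formula from the SMILES: C6H5NO2.
DoU = (2C + 2 + N − H − X)/2 = (2·6 + 2 + 1 − 5 − 0)/2 = 10/2 = 5.
(Structurally: 1 ring(s) + 4 π bond(s) = 5.)

5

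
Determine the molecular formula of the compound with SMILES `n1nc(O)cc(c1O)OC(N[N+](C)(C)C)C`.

Heavy atoms from the SMILES: 9 C, 4 N, 3 O.
Implicit hydrogens by atom environment:
  4 × C: 3 H each → 12
  3 × C (aromatic): no H
  2 × N (aromatic): no H
  2 × O: 1 H each → 2
  1 × C (aromatic): 1 H
  1 × C: 1 H
  1 × N: 1 H
  1 × N (charge +1): no H
  1 × O: no H
  Total hydrogens = 17.
Net charge +1.
Molecular formula: C9H17N4O3+

C9H17N4O3+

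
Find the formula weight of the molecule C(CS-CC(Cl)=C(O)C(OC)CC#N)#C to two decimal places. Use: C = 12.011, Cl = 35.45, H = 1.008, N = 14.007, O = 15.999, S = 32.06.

245.72

Molecular formula: C10H12ClNO2S.
M = 10×12.011 + 1×35.45 + 12×1.008 + 1×14.007 + 2×15.999 + 1×32.06 = 245.72 g/mol.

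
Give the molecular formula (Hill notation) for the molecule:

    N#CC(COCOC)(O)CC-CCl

C8H14ClNO3

Heavy atoms from the SMILES: 8 C, 1 Cl, 1 N, 3 O.
Implicit hydrogens by atom environment:
  5 × C: 2 H each → 10
  2 × C: no H
  2 × O: no H
  1 × C: 3 H
  1 × Cl: no H
  1 × N: no H
  1 × O: 1 H
  Total hydrogens = 14.
Molecular formula: C8H14ClNO3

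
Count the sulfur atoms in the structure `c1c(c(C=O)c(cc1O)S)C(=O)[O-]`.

1

The symbol for sulfur appears 1 time in the SMILES.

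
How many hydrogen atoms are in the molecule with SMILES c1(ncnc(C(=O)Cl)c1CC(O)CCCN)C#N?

Hydrogens are implicit in SMILES; fill each atom to its normal valence:
  4 × C: 2 H each → 8
  3 × C (aromatic): no H
  2 × C: no H
  2 × N (aromatic): no H
  1 × C (aromatic): 1 H
  1 × C: 1 H
  1 × Cl: no H
  1 × N: 2 H
  1 × N: no H
  1 × O: 1 H
  1 × O: no H
  Total hydrogens = 13.

13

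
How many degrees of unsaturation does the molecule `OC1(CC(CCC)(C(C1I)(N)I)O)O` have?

1

Molecular formula from the SMILES: C8H15I2NO3.
DoU = (2C + 2 + N − H − X)/2 = (2·8 + 2 + 1 − 15 − 2)/2 = 2/2 = 1.
(Structurally: 1 ring(s) + 0 π bond(s) = 1.)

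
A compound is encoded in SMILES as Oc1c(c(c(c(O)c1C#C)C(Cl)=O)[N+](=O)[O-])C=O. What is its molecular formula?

C10H4ClNO6

Heavy atoms from the SMILES: 10 C, 1 Cl, 1 N, 6 O.
Implicit hydrogens by atom environment:
  6 × C (aromatic): no H
  3 × O: no H
  2 × C: 1 H each → 2
  2 × C: no H
  2 × O: 1 H each → 2
  1 × Cl: no H
  1 × N (charge +1): no H
  1 × O (charge -1): no H
  Total hydrogens = 4.
Molecular formula: C10H4ClNO6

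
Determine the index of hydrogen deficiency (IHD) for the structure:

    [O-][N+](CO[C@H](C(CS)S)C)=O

1

Molecular formula from the SMILES: C5H11NO3S2.
DoU = (2C + 2 + N − H − X)/2 = (2·5 + 2 + 1 − 11 − 0)/2 = 2/2 = 1.
(Structurally: 0 ring(s) + 1 π bond(s) = 1.)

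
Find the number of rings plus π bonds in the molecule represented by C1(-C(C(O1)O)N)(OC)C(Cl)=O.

Molecular formula from the SMILES: C5H8ClNO4.
DoU = (2C + 2 + N − H − X)/2 = (2·5 + 2 + 1 − 8 − 1)/2 = 4/2 = 2.
(Structurally: 1 ring(s) + 1 π bond(s) = 2.)

2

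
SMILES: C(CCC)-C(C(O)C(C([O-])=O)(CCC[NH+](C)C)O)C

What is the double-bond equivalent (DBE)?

Molecular formula from the SMILES: C14H29NO4.
DoU = (2C + 2 + N − H − X)/2 = (2·14 + 2 + 1 − 29 − 0)/2 = 2/2 = 1.
(Structurally: 0 ring(s) + 1 π bond(s) = 1.)

1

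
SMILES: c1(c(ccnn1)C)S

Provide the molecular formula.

Heavy atoms from the SMILES: 5 C, 2 N, 1 S.
Implicit hydrogens by atom environment:
  2 × C (aromatic): 1 H each → 2
  2 × C (aromatic): no H
  2 × N (aromatic): no H
  1 × C: 3 H
  1 × S: 1 H
  Total hydrogens = 6.
Molecular formula: C5H6N2S

C5H6N2S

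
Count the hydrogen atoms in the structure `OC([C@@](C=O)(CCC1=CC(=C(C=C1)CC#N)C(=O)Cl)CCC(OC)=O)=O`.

18

Hydrogens are implicit in SMILES; fill each atom to its normal valence:
  5 × C: 2 H each → 10
  5 × C: no H
  5 × O: no H
  3 × C (aromatic): 1 H each → 3
  3 × C (aromatic): no H
  1 × C: 3 H
  1 × C: 1 H
  1 × Cl: no H
  1 × N: no H
  1 × O: 1 H
  Total hydrogens = 18.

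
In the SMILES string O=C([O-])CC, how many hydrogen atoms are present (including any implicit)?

Hydrogens are implicit in SMILES; fill each atom to its normal valence:
  1 × C: 3 H
  1 × C: 2 H
  1 × C: no H
  1 × O: no H
  1 × O (charge -1): no H
  Total hydrogens = 5.

5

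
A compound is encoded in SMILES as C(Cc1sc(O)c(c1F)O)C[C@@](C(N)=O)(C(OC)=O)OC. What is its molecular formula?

Heavy atoms from the SMILES: 12 C, 1 F, 1 N, 6 O, 1 S.
Implicit hydrogens by atom environment:
  4 × C (aromatic): no H
  4 × O: no H
  3 × C: 2 H each → 6
  3 × C: no H
  2 × C: 3 H each → 6
  2 × O: 1 H each → 2
  1 × F: no H
  1 × N: 2 H
  1 × S (aromatic): no H
  Total hydrogens = 16.
Molecular formula: C12H16FNO6S

C12H16FNO6S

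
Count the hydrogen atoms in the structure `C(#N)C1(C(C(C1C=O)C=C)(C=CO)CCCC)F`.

Hydrogens are implicit in SMILES; fill each atom to its normal valence:
  6 × C: 1 H each → 6
  4 × C: 2 H each → 8
  3 × C: no H
  1 × C: 3 H
  1 × F: no H
  1 × N: no H
  1 × O: 1 H
  1 × O: no H
  Total hydrogens = 18.

18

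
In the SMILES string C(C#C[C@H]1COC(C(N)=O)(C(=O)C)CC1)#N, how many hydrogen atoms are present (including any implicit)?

12

Hydrogens are implicit in SMILES; fill each atom to its normal valence:
  6 × C: no H
  3 × C: 2 H each → 6
  3 × O: no H
  1 × C: 3 H
  1 × C: 1 H
  1 × N: 2 H
  1 × N: no H
  Total hydrogens = 12.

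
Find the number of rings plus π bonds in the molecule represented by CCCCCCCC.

0

Molecular formula from the SMILES: C8H18.
DoU = (2C + 2 + N − H − X)/2 = (2·8 + 2 + 0 − 18 − 0)/2 = 0/2 = 0.
(Structurally: 0 ring(s) + 0 π bond(s) = 0.)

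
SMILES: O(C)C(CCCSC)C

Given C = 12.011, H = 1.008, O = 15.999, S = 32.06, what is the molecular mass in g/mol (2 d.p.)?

148.26

Molecular formula: C7H16OS.
M = 7×12.011 + 16×1.008 + 1×15.999 + 1×32.06 = 148.26 g/mol.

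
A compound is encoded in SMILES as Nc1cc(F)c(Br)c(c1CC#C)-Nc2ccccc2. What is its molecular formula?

C15H12BrFN2

Heavy atoms from the SMILES: 1 Br, 15 C, 1 F, 2 N.
Implicit hydrogens by atom environment:
  6 × C (aromatic): 1 H each → 6
  6 × C (aromatic): no H
  1 × Br: no H
  1 × C: 2 H
  1 × C: 1 H
  1 × C: no H
  1 × F: no H
  1 × N: 2 H
  1 × N: 1 H
  Total hydrogens = 12.
Molecular formula: C15H12BrFN2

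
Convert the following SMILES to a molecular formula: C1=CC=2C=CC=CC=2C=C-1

C10H8

Heavy atoms from the SMILES: 10 C.
Implicit hydrogens by atom environment:
  8 × C (aromatic): 1 H each → 8
  2 × C (aromatic): no H
  Total hydrogens = 8.
Molecular formula: C10H8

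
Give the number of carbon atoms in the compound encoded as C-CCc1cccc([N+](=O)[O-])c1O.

9

The symbol for carbon appears 9 times in the SMILES. Lowercase c denotes aromatic carbon and counts toward C.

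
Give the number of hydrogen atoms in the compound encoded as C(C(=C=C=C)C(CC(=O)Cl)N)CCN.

Hydrogens are implicit in SMILES; fill each atom to its normal valence:
  5 × C: 2 H each → 10
  4 × C: no H
  2 × N: 2 H each → 4
  1 × C: 1 H
  1 × Cl: no H
  1 × O: no H
  Total hydrogens = 15.

15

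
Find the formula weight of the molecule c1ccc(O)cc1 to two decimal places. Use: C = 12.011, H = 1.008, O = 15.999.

94.11

Molecular formula: C6H6O.
M = 6×12.011 + 6×1.008 + 1×15.999 = 94.11 g/mol.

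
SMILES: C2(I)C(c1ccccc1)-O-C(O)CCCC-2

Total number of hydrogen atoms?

Hydrogens are implicit in SMILES; fill each atom to its normal valence:
  5 × C (aromatic): 1 H each → 5
  4 × C: 2 H each → 8
  3 × C: 1 H each → 3
  1 × C (aromatic): no H
  1 × I: no H
  1 × O: 1 H
  1 × O: no H
  Total hydrogens = 17.

17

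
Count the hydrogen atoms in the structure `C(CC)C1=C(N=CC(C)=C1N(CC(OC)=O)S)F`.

Hydrogens are implicit in SMILES; fill each atom to its normal valence:
  4 × C (aromatic): no H
  3 × C: 3 H each → 9
  3 × C: 2 H each → 6
  2 × O: no H
  1 × C (aromatic): 1 H
  1 × C: no H
  1 × F: no H
  1 × N (aromatic): no H
  1 × N: no H
  1 × S: 1 H
  Total hydrogens = 17.

17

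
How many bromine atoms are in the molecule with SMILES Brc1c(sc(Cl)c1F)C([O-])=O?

The symbol for bromine appears 1 time in the SMILES.

1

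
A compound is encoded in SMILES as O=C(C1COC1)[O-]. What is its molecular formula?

Heavy atoms from the SMILES: 4 C, 3 O.
Implicit hydrogens by atom environment:
  2 × C: 2 H each → 4
  2 × O: no H
  1 × C: 1 H
  1 × C: no H
  1 × O (charge -1): no H
  Total hydrogens = 5.
Net charge -1.
Molecular formula: C4H5O3-

C4H5O3-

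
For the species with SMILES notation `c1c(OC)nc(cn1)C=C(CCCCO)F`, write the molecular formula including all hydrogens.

C11H15FN2O2

Heavy atoms from the SMILES: 11 C, 1 F, 2 N, 2 O.
Implicit hydrogens by atom environment:
  4 × C: 2 H each → 8
  2 × C (aromatic): 1 H each → 2
  2 × C (aromatic): no H
  2 × N (aromatic): no H
  1 × C: 3 H
  1 × C: 1 H
  1 × C: no H
  1 × F: no H
  1 × O: 1 H
  1 × O: no H
  Total hydrogens = 15.
Molecular formula: C11H15FN2O2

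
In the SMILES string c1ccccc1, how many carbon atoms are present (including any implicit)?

The symbol for carbon appears 6 times in the SMILES. Lowercase c denotes aromatic carbon and counts toward C.

6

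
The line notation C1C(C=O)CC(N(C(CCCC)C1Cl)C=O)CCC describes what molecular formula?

C15H26ClNO2

Heavy atoms from the SMILES: 15 C, 1 Cl, 1 N, 2 O.
Implicit hydrogens by atom environment:
  7 × C: 2 H each → 14
  6 × C: 1 H each → 6
  2 × C: 3 H each → 6
  2 × O: no H
  1 × Cl: no H
  1 × N: no H
  Total hydrogens = 26.
Molecular formula: C15H26ClNO2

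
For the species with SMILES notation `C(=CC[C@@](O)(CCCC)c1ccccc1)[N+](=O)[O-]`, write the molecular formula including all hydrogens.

Heavy atoms from the SMILES: 14 C, 1 N, 3 O.
Implicit hydrogens by atom environment:
  5 × C (aromatic): 1 H each → 5
  4 × C: 2 H each → 8
  2 × C: 1 H each → 2
  1 × C: 3 H
  1 × C: no H
  1 × C (aromatic): no H
  1 × N (charge +1): no H
  1 × O: 1 H
  1 × O: no H
  1 × O (charge -1): no H
  Total hydrogens = 19.
Molecular formula: C14H19NO3

C14H19NO3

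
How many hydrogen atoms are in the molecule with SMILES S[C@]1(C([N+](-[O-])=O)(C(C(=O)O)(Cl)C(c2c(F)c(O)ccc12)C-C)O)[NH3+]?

15

Hydrogens are implicit in SMILES; fill each atom to its normal valence:
  4 × C (aromatic): no H
  4 × C: no H
  3 × O: 1 H each → 3
  2 × C (aromatic): 1 H each → 2
  2 × O: no H
  1 × C: 3 H
  1 × C: 2 H
  1 × C: 1 H
  1 × Cl: no H
  1 × F: no H
  1 × N (charge +1): 3 H
  1 × N (charge +1): no H
  1 × O (charge -1): no H
  1 × S: 1 H
  Total hydrogens = 15.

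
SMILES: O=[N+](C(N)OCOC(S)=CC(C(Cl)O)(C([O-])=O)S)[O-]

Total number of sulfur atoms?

2

The symbol for sulfur appears 2 times in the SMILES.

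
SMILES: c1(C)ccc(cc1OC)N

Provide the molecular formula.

Heavy atoms from the SMILES: 8 C, 1 N, 1 O.
Implicit hydrogens by atom environment:
  3 × C (aromatic): 1 H each → 3
  3 × C (aromatic): no H
  2 × C: 3 H each → 6
  1 × N: 2 H
  1 × O: no H
  Total hydrogens = 11.
Molecular formula: C8H11NO

C8H11NO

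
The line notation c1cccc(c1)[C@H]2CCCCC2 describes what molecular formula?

C12H16

Heavy atoms from the SMILES: 12 C.
Implicit hydrogens by atom environment:
  5 × C: 2 H each → 10
  5 × C (aromatic): 1 H each → 5
  1 × C: 1 H
  1 × C (aromatic): no H
  Total hydrogens = 16.
Molecular formula: C12H16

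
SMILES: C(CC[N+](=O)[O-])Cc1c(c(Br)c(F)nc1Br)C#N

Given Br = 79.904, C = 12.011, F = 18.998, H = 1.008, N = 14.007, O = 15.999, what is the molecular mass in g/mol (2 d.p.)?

Molecular formula: C10H8Br2FN3O2.
M = 2×79.904 + 10×12.011 + 1×18.998 + 8×1.008 + 3×14.007 + 2×15.999 = 381.00 g/mol.

381.00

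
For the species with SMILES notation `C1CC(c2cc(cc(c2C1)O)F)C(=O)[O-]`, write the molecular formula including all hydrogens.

C11H10FO3-

Heavy atoms from the SMILES: 11 C, 1 F, 3 O.
Implicit hydrogens by atom environment:
  4 × C (aromatic): no H
  3 × C: 2 H each → 6
  2 × C (aromatic): 1 H each → 2
  1 × C: 1 H
  1 × C: no H
  1 × F: no H
  1 × O: 1 H
  1 × O: no H
  1 × O (charge -1): no H
  Total hydrogens = 10.
Net charge -1.
Molecular formula: C11H10FO3-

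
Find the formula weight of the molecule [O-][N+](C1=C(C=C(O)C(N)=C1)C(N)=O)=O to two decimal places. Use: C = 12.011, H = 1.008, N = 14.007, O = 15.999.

197.15

Molecular formula: C7H7N3O4.
M = 7×12.011 + 7×1.008 + 3×14.007 + 4×15.999 = 197.15 g/mol.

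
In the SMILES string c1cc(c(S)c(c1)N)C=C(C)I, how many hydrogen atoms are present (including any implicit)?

10

Hydrogens are implicit in SMILES; fill each atom to its normal valence:
  3 × C (aromatic): 1 H each → 3
  3 × C (aromatic): no H
  1 × C: 3 H
  1 × C: 1 H
  1 × C: no H
  1 × I: no H
  1 × N: 2 H
  1 × S: 1 H
  Total hydrogens = 10.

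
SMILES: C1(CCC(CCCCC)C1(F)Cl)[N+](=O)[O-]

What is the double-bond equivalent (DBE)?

2

Molecular formula from the SMILES: C10H17ClFNO2.
DoU = (2C + 2 + N − H − X)/2 = (2·10 + 2 + 1 − 17 − 2)/2 = 4/2 = 2.
(Structurally: 1 ring(s) + 1 π bond(s) = 2.)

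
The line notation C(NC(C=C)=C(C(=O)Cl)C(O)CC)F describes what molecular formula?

Heavy atoms from the SMILES: 9 C, 1 Cl, 1 F, 1 N, 2 O.
Implicit hydrogens by atom environment:
  3 × C: 2 H each → 6
  3 × C: no H
  2 × C: 1 H each → 2
  1 × C: 3 H
  1 × Cl: no H
  1 × F: no H
  1 × N: 1 H
  1 × O: 1 H
  1 × O: no H
  Total hydrogens = 13.
Molecular formula: C9H13ClFNO2

C9H13ClFNO2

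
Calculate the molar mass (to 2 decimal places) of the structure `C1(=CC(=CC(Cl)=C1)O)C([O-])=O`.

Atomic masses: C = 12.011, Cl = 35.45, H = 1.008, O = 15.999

171.56

Molecular formula: C7H4ClO3-.
M = 7×12.011 + 1×35.45 + 4×1.008 + 3×15.999 = 171.56 g/mol.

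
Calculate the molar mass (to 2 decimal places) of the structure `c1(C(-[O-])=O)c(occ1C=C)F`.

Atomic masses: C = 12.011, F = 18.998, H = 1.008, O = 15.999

Molecular formula: C7H4FO3-.
M = 7×12.011 + 1×18.998 + 4×1.008 + 3×15.999 = 155.10 g/mol.

155.10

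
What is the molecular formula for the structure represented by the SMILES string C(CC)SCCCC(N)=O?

C7H15NOS

Heavy atoms from the SMILES: 7 C, 1 N, 1 O, 1 S.
Implicit hydrogens by atom environment:
  5 × C: 2 H each → 10
  1 × C: 3 H
  1 × C: no H
  1 × N: 2 H
  1 × O: no H
  1 × S: no H
  Total hydrogens = 15.
Molecular formula: C7H15NOS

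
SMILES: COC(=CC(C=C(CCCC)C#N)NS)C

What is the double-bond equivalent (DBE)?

Molecular formula from the SMILES: C12H20N2OS.
DoU = (2C + 2 + N − H − X)/2 = (2·12 + 2 + 2 − 20 − 0)/2 = 8/2 = 4.
(Structurally: 0 ring(s) + 4 π bond(s) = 4.)

4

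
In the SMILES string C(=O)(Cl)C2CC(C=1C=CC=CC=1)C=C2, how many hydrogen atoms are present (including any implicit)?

Hydrogens are implicit in SMILES; fill each atom to its normal valence:
  5 × C (aromatic): 1 H each → 5
  4 × C: 1 H each → 4
  1 × C: 2 H
  1 × C (aromatic): no H
  1 × C: no H
  1 × Cl: no H
  1 × O: no H
  Total hydrogens = 11.

11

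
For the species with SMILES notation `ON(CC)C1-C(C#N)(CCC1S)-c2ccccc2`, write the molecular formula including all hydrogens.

Heavy atoms from the SMILES: 14 C, 2 N, 1 O, 1 S.
Implicit hydrogens by atom environment:
  5 × C (aromatic): 1 H each → 5
  3 × C: 2 H each → 6
  2 × C: 1 H each → 2
  2 × C: no H
  2 × N: no H
  1 × C: 3 H
  1 × C (aromatic): no H
  1 × O: 1 H
  1 × S: 1 H
  Total hydrogens = 18.
Molecular formula: C14H18N2OS

C14H18N2OS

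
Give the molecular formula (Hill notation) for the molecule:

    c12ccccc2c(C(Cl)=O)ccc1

C11H7ClO

Heavy atoms from the SMILES: 11 C, 1 Cl, 1 O.
Implicit hydrogens by atom environment:
  7 × C (aromatic): 1 H each → 7
  3 × C (aromatic): no H
  1 × C: no H
  1 × Cl: no H
  1 × O: no H
  Total hydrogens = 7.
Molecular formula: C11H7ClO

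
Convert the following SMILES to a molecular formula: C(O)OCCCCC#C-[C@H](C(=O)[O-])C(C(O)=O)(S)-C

Heavy atoms from the SMILES: 12 C, 6 O, 1 S.
Implicit hydrogens by atom environment:
  5 × C: 2 H each → 10
  5 × C: no H
  3 × O: no H
  2 × O: 1 H each → 2
  1 × C: 3 H
  1 × C: 1 H
  1 × O (charge -1): no H
  1 × S: 1 H
  Total hydrogens = 17.
Net charge -1.
Molecular formula: C12H17O6S-

C12H17O6S-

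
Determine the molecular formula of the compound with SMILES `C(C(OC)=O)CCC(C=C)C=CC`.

Heavy atoms from the SMILES: 11 C, 2 O.
Implicit hydrogens by atom environment:
  4 × C: 2 H each → 8
  4 × C: 1 H each → 4
  2 × C: 3 H each → 6
  2 × O: no H
  1 × C: no H
  Total hydrogens = 18.
Molecular formula: C11H18O2

C11H18O2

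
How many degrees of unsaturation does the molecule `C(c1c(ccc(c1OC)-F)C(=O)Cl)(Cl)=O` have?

Molecular formula from the SMILES: C9H5Cl2FO3.
DoU = (2C + 2 + N − H − X)/2 = (2·9 + 2 + 0 − 5 − 3)/2 = 12/2 = 6.
(Structurally: 1 ring(s) + 5 π bond(s) = 6.)

6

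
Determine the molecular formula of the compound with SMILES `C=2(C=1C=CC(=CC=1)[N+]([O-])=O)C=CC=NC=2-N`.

C11H9N3O2

Heavy atoms from the SMILES: 11 C, 3 N, 2 O.
Implicit hydrogens by atom environment:
  7 × C (aromatic): 1 H each → 7
  4 × C (aromatic): no H
  1 × N: 2 H
  1 × N (aromatic): no H
  1 × N (charge +1): no H
  1 × O: no H
  1 × O (charge -1): no H
  Total hydrogens = 9.
Molecular formula: C11H9N3O2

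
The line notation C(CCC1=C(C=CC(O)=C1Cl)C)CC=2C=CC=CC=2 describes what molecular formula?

Heavy atoms from the SMILES: 17 C, 1 Cl, 1 O.
Implicit hydrogens by atom environment:
  7 × C (aromatic): 1 H each → 7
  5 × C (aromatic): no H
  4 × C: 2 H each → 8
  1 × C: 3 H
  1 × Cl: no H
  1 × O: 1 H
  Total hydrogens = 19.
Molecular formula: C17H19ClO

C17H19ClO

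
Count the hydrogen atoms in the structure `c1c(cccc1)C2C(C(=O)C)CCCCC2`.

20

Hydrogens are implicit in SMILES; fill each atom to its normal valence:
  5 × C: 2 H each → 10
  5 × C (aromatic): 1 H each → 5
  2 × C: 1 H each → 2
  1 × C: 3 H
  1 × C (aromatic): no H
  1 × C: no H
  1 × O: no H
  Total hydrogens = 20.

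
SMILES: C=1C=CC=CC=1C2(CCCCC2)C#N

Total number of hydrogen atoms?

15

Hydrogens are implicit in SMILES; fill each atom to its normal valence:
  5 × C: 2 H each → 10
  5 × C (aromatic): 1 H each → 5
  2 × C: no H
  1 × C (aromatic): no H
  1 × N: no H
  Total hydrogens = 15.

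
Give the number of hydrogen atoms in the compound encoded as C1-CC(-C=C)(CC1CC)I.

15

Hydrogens are implicit in SMILES; fill each atom to its normal valence:
  5 × C: 2 H each → 10
  2 × C: 1 H each → 2
  1 × C: 3 H
  1 × C: no H
  1 × I: no H
  Total hydrogens = 15.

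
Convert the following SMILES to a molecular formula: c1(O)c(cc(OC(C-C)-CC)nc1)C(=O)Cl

Heavy atoms from the SMILES: 11 C, 1 Cl, 1 N, 3 O.
Implicit hydrogens by atom environment:
  3 × C (aromatic): no H
  2 × C: 3 H each → 6
  2 × C: 2 H each → 4
  2 × C (aromatic): 1 H each → 2
  2 × O: no H
  1 × C: 1 H
  1 × C: no H
  1 × Cl: no H
  1 × N (aromatic): no H
  1 × O: 1 H
  Total hydrogens = 14.
Molecular formula: C11H14ClNO3

C11H14ClNO3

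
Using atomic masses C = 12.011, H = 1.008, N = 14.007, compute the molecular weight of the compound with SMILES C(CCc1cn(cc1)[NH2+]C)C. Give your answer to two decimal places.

153.25

Molecular formula: C9H17N2+.
M = 9×12.011 + 17×1.008 + 2×14.007 = 153.25 g/mol.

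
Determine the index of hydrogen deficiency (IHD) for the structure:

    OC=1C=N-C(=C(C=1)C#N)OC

6

Molecular formula from the SMILES: C7H6N2O2.
DoU = (2C + 2 + N − H − X)/2 = (2·7 + 2 + 2 − 6 − 0)/2 = 12/2 = 6.
(Structurally: 1 ring(s) + 5 π bond(s) = 6.)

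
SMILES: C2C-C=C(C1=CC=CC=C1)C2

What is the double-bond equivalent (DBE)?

6

Molecular formula from the SMILES: C11H12.
DoU = (2C + 2 + N − H − X)/2 = (2·11 + 2 + 0 − 12 − 0)/2 = 12/2 = 6.
(Structurally: 2 ring(s) + 4 π bond(s) = 6.)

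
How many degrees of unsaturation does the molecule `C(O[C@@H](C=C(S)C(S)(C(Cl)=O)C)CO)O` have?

2

Molecular formula from the SMILES: C8H13ClO4S2.
DoU = (2C + 2 + N − H − X)/2 = (2·8 + 2 + 0 − 13 − 1)/2 = 4/2 = 2.
(Structurally: 0 ring(s) + 2 π bond(s) = 2.)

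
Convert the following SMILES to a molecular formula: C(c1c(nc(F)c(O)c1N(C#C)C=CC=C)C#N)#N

Heavy atoms from the SMILES: 13 C, 1 F, 4 N, 1 O.
Implicit hydrogens by atom environment:
  5 × C (aromatic): no H
  4 × C: 1 H each → 4
  3 × C: no H
  3 × N: no H
  1 × C: 2 H
  1 × F: no H
  1 × N (aromatic): no H
  1 × O: 1 H
  Total hydrogens = 7.
Molecular formula: C13H7FN4O

C13H7FN4O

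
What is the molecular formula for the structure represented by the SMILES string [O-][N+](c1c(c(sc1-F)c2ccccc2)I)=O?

Heavy atoms from the SMILES: 10 C, 1 F, 1 I, 1 N, 2 O, 1 S.
Implicit hydrogens by atom environment:
  5 × C (aromatic): 1 H each → 5
  5 × C (aromatic): no H
  1 × F: no H
  1 × I: no H
  1 × N (charge +1): no H
  1 × O: no H
  1 × O (charge -1): no H
  1 × S (aromatic): no H
  Total hydrogens = 5.
Molecular formula: C10H5FINO2S

C10H5FINO2S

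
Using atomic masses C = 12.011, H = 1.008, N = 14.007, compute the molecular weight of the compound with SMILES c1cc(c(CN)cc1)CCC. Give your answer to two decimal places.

149.24

Molecular formula: C10H15N.
M = 10×12.011 + 15×1.008 + 1×14.007 = 149.24 g/mol.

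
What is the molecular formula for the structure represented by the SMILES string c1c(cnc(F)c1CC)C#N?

C8H7FN2

Heavy atoms from the SMILES: 8 C, 1 F, 2 N.
Implicit hydrogens by atom environment:
  3 × C (aromatic): no H
  2 × C (aromatic): 1 H each → 2
  1 × C: 3 H
  1 × C: 2 H
  1 × C: no H
  1 × F: no H
  1 × N (aromatic): no H
  1 × N: no H
  Total hydrogens = 7.
Molecular formula: C8H7FN2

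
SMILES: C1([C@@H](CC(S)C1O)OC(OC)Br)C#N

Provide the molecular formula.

Heavy atoms from the SMILES: 1 Br, 8 C, 1 N, 3 O, 1 S.
Implicit hydrogens by atom environment:
  5 × C: 1 H each → 5
  2 × O: no H
  1 × Br: no H
  1 × C: 3 H
  1 × C: 2 H
  1 × C: no H
  1 × N: no H
  1 × O: 1 H
  1 × S: 1 H
  Total hydrogens = 12.
Molecular formula: C8H12BrNO3S

C8H12BrNO3S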